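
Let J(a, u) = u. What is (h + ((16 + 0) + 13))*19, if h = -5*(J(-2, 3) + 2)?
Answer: 76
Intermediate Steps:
h = -25 (h = -5*(3 + 2) = -5*5 = -25)
(h + ((16 + 0) + 13))*19 = (-25 + ((16 + 0) + 13))*19 = (-25 + (16 + 13))*19 = (-25 + 29)*19 = 4*19 = 76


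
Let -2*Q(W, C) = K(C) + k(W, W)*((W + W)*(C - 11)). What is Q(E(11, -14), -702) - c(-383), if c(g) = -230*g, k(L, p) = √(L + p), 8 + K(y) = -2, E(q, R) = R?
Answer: -88085 - 19964*I*√7 ≈ -88085.0 - 52820.0*I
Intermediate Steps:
K(y) = -10 (K(y) = -8 - 2 = -10)
Q(W, C) = 5 - √2*W^(3/2)*(-11 + C) (Q(W, C) = -(-10 + √(W + W)*((W + W)*(C - 11)))/2 = -(-10 + √(2*W)*((2*W)*(-11 + C)))/2 = -(-10 + (√2*√W)*(2*W*(-11 + C)))/2 = -(-10 + 2*√2*W^(3/2)*(-11 + C))/2 = 5 - √2*W^(3/2)*(-11 + C))
Q(E(11, -14), -702) - c(-383) = (5 + 11*√2*(-14)^(3/2) - 1*(-702)*√2*(-14)^(3/2)) - (-230)*(-383) = (5 + 11*√2*(-14*I*√14) - 1*(-702)*√2*(-14*I*√14)) - 1*88090 = (5 - 308*I*√7 - 19656*I*√7) - 88090 = (5 - 19964*I*√7) - 88090 = -88085 - 19964*I*√7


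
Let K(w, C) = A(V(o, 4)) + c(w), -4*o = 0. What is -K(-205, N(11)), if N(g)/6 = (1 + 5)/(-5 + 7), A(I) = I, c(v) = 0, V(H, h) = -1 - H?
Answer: 1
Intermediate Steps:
o = 0 (o = -1/4*0 = 0)
N(g) = 18 (N(g) = 6*((1 + 5)/(-5 + 7)) = 6*(6/2) = 6*(6*(1/2)) = 6*3 = 18)
K(w, C) = -1 (K(w, C) = (-1 - 1*0) + 0 = (-1 + 0) + 0 = -1 + 0 = -1)
-K(-205, N(11)) = -1*(-1) = 1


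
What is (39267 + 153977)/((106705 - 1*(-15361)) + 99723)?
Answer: 193244/221789 ≈ 0.87130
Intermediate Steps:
(39267 + 153977)/((106705 - 1*(-15361)) + 99723) = 193244/((106705 + 15361) + 99723) = 193244/(122066 + 99723) = 193244/221789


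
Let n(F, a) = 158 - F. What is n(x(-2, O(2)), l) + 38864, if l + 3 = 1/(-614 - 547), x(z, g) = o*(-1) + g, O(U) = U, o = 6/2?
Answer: 39023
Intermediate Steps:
o = 3 (o = 6*(½) = 3)
x(z, g) = -3 + g (x(z, g) = 3*(-1) + g = -3 + g)
l = -3484/1161 (l = -3 + 1/(-614 - 547) = -3 + 1/(-1161) = -3 - 1/1161 = -3484/1161 ≈ -3.0009)
n(x(-2, O(2)), l) + 38864 = (158 - (-3 + 2)) + 38864 = (158 - 1*(-1)) + 38864 = (158 + 1) + 38864 = 159 + 38864 = 39023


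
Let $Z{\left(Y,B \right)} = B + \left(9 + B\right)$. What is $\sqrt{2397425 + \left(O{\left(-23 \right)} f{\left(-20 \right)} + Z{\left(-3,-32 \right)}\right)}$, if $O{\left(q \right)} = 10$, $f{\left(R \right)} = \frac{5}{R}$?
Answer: $\frac{\sqrt{9589470}}{2} \approx 1548.3$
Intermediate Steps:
$Z{\left(Y,B \right)} = 9 + 2 B$
$\sqrt{2397425 + \left(O{\left(-23 \right)} f{\left(-20 \right)} + Z{\left(-3,-32 \right)}\right)} = \sqrt{2397425 + \left(10 \frac{5}{-20} + \left(9 + 2 \left(-32\right)\right)\right)} = \sqrt{2397425 + \left(10 \cdot 5 \left(- \frac{1}{20}\right) + \left(9 - 64\right)\right)} = \sqrt{2397425 + \left(10 \left(- \frac{1}{4}\right) - 55\right)} = \sqrt{2397425 - \frac{115}{2}} = \sqrt{\frac{4794735}{2}} = \frac{\sqrt{9589470}}{2}$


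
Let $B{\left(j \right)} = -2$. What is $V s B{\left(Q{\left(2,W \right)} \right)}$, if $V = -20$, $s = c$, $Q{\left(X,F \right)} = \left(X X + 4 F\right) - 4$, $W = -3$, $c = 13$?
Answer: $520$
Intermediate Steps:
$Q{\left(X,F \right)} = -4 + X^{2} + 4 F$ ($Q{\left(X,F \right)} = \left(X^{2} + 4 F\right) - 4 = -4 + X^{2} + 4 F$)
$s = 13$
$V s B{\left(Q{\left(2,W \right)} \right)} = \left(-20\right) 13 \left(-2\right) = \left(-260\right) \left(-2\right) = 520$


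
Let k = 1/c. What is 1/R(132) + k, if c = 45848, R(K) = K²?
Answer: 719/9077904 ≈ 7.9203e-5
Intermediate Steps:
k = 1/45848 ≈ 2.1811e-5
1/R(132) + k = 1/(132²) + 1/45848 = 1/17424 + 1/45848 = 719/9077904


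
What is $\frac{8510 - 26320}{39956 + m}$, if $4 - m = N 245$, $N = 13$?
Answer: $- \frac{3562}{7355} \approx -0.4843$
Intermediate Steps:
$m = -3181$ ($m = 4 - 13 \cdot 245 = 4 - 3185 = -3181$)
$\frac{8510 - 26320}{39956 + m} = \frac{8510 - 26320}{39956 - 3181} = - \frac{17810}{36775} = \left(-17810\right) \frac{1}{36775} = - \frac{3562}{7355}$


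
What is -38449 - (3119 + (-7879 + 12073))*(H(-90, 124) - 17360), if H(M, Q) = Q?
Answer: 126008419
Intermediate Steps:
-38449 - (3119 + (-7879 + 12073))*(H(-90, 124) - 17360) = -38449 - (3119 + (-7879 + 12073))*(124 - 17360) = -38449 - (3119 + 4194)*(-17236) = -38449 - 7313*(-17236) = -38449 - 1*(-126046868) = -38449 + 126046868 = 126008419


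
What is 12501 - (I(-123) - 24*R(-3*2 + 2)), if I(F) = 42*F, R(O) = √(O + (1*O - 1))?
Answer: 17667 + 72*I ≈ 17667.0 + 72.0*I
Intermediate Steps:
R(O) = √(-1 + 2*O) (R(O) = √(O + (O - 1)) = √(O + (-1 + O)) = √(-1 + 2*O))
12501 - (I(-123) - 24*R(-3*2 + 2)) = 12501 - (42*(-123) - 24*√(-1 + 2*(-3*2 + 2))) = 12501 - (-5166 - 24*√(-1 + 2*(-6 + 2))) = 12501 - (-5166 - 24*√(-1 + 2*(-4))) = 12501 - (-5166 - 24*√(-1 - 8)) = 12501 - (-5166 - 24*√(-9)) = 12501 - (-5166 - 24*3*I) = 12501 - (-5166 - 72*I) = 12501 + (5166 + 72*I) = 17667 + 72*I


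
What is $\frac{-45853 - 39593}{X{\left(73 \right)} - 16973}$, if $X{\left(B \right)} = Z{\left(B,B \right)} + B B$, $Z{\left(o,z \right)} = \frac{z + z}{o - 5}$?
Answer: $\frac{968388}{131941} \approx 7.3396$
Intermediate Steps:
$Z{\left(o,z \right)} = \frac{2 z}{-5 + o}$
$X{\left(B \right)} = B^{2} + \frac{2 B}{-5 + B}$ ($X{\left(B \right)} = \frac{2 B}{-5 + B} + B B = \frac{2 B}{-5 + B} + B^{2} = B^{2} + \frac{2 B}{-5 + B}$)
$\frac{-45853 - 39593}{X{\left(73 \right)} - 16973} = \frac{-45853 - 39593}{\frac{73 \left(2 + 73 \left(-5 + 73\right)\right)}{-5 + 73} - 16973} = - \frac{85446}{\frac{73 \left(2 + 73 \cdot 68\right)}{68} - 16973} = - \frac{85446}{73 \cdot \frac{1}{68} \left(2 + 4964\right) - 16973} = - \frac{85446}{73 \cdot \frac{1}{68} \cdot 4966 - 16973} = - \frac{85446}{\frac{181259}{34} - 16973} = - \frac{85446}{- \frac{395823}{34}} = \left(-85446\right) \left(- \frac{34}{395823}\right) = \frac{968388}{131941}$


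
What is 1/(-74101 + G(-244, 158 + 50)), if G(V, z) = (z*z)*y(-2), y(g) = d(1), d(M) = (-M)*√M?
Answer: -1/117365 ≈ -8.5204e-6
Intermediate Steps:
d(M) = -M^(3/2)
y(g) = -1 (y(g) = -1^(3/2) = -1*1 = -1)
G(V, z) = -z² (G(V, z) = (z*z)*(-1) = z²*(-1) = -z²)
1/(-74101 + G(-244, 158 + 50)) = 1/(-74101 - (158 + 50)²) = 1/(-74101 - 1*208²) = 1/(-74101 - 1*43264) = 1/(-74101 - 43264) = 1/(-117365) = -1/117365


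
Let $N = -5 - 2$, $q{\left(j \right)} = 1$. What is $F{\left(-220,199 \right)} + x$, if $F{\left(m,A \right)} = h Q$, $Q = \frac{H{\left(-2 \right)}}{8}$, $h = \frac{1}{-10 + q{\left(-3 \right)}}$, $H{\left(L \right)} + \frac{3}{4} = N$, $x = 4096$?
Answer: $\frac{1179679}{288} \approx 4096.1$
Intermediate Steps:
$N = -7$
$H{\left(L \right)} = - \frac{31}{4}$ ($H{\left(L \right)} = - \frac{3}{4} - 7 = - \frac{31}{4}$)
$h = - \frac{1}{9}$ ($h = \frac{1}{-10 + 1} = \frac{1}{-9} = - \frac{1}{9} \approx -0.11111$)
$Q = - \frac{31}{32}$ ($Q = - \frac{31}{4 \cdot 8} = \left(- \frac{31}{4}\right) \frac{1}{8} = - \frac{31}{32} \approx -0.96875$)
$F{\left(m,A \right)} = \frac{31}{288}$ ($F{\left(m,A \right)} = \left(- \frac{1}{9}\right) \left(- \frac{31}{32}\right) = \frac{31}{288}$)
$F{\left(-220,199 \right)} + x = \frac{31}{288} + 4096 = \frac{1179679}{288}$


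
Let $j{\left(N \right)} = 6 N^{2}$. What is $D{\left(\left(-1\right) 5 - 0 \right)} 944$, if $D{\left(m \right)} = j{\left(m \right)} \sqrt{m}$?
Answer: $141600 i \sqrt{5} \approx 3.1663 \cdot 10^{5} i$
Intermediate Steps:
$D{\left(m \right)} = 6 m^{\frac{5}{2}}$ ($D{\left(m \right)} = 6 m^{2} \sqrt{m} = 6 m^{\frac{5}{2}}$)
$D{\left(\left(-1\right) 5 - 0 \right)} 944 = 6 \left(\left(-1\right) 5 - 0\right)^{\frac{5}{2}} \cdot 944 = 6 \left(-5 + 0\right)^{\frac{5}{2}} \cdot 944 = 6 \left(-5\right)^{\frac{5}{2}} \cdot 944 = 6 \cdot 25 i \sqrt{5} \cdot 944 = 150 i \sqrt{5} \cdot 944 = 141600 i \sqrt{5}$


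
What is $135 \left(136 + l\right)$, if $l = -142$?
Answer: $-810$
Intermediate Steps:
$135 \left(136 + l\right) = 135 \left(136 - 142\right) = 135 \left(-6\right) = -810$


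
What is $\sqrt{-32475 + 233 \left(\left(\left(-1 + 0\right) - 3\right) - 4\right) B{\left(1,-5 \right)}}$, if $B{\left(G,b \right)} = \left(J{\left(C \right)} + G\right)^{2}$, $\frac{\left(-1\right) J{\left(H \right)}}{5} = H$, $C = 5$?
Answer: $23 i \sqrt{2091} \approx 1051.7 i$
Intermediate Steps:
$J{\left(H \right)} = - 5 H$
$B{\left(G,b \right)} = \left(-25 + G\right)^{2}$ ($B{\left(G,b \right)} = \left(\left(-5\right) 5 + G\right)^{2} = \left(-25 + G\right)^{2}$)
$\sqrt{-32475 + 233 \left(\left(\left(-1 + 0\right) - 3\right) - 4\right) B{\left(1,-5 \right)}} = \sqrt{-32475 + 233 \left(\left(\left(-1 + 0\right) - 3\right) - 4\right) \left(-25 + 1\right)^{2}} = \sqrt{-32475 + 233 \left(\left(-1 - 3\right) - 4\right) \left(-24\right)^{2}} = \sqrt{-32475 + 233 \left(-4 - 4\right) 576} = \sqrt{-32475 + 233 \left(\left(-8\right) 576\right)} = \sqrt{-32475 + 233 \left(-4608\right)} = \sqrt{-32475 - 1073664} = \sqrt{-1106139} = 23 i \sqrt{2091}$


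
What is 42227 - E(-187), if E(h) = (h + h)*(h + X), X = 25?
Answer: -18361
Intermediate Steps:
E(h) = 2*h*(25 + h) (E(h) = (h + h)*(h + 25) = (2*h)*(25 + h) = 2*h*(25 + h))
42227 - E(-187) = 42227 - 2*(-187)*(25 - 187) = 42227 - 2*(-187)*(-162) = 42227 - 1*60588 = 42227 - 60588 = -18361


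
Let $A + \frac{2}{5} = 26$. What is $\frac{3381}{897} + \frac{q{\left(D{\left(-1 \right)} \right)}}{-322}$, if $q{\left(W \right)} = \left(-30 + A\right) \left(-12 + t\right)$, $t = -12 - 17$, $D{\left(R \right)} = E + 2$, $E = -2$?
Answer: $\frac{33582}{10465} \approx 3.209$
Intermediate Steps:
$A = \frac{128}{5}$ ($A = - \frac{2}{5} + 26 = \frac{128}{5} \approx 25.6$)
$D{\left(R \right)} = 0$ ($D{\left(R \right)} = -2 + 2 = 0$)
$t = -29$
$q{\left(W \right)} = \frac{902}{5}$ ($q{\left(W \right)} = \left(-30 + \frac{128}{5}\right) \left(-12 - 29\right) = \left(- \frac{22}{5}\right) \left(-41\right) = \frac{902}{5}$)
$\frac{3381}{897} + \frac{q{\left(D{\left(-1 \right)} \right)}}{-322} = \frac{3381}{897} + \frac{902}{5 \left(-322\right)} = 3381 \cdot \frac{1}{897} + \frac{902}{5} \left(- \frac{1}{322}\right) = \frac{49}{13} - \frac{451}{805} = \frac{33582}{10465}$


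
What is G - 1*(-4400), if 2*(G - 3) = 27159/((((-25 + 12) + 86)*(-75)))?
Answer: 16061897/3650 ≈ 4400.5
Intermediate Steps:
G = 1897/3650 (G = 3 + (27159/((((-25 + 12) + 86)*(-75))))/2 = 3 + (27159/(((-13 + 86)*(-75))))/2 = 3 + (27159/((73*(-75))))/2 = 3 + (27159/(-5475))/2 = 3 + (27159*(-1/5475))/2 = 3 + (½)*(-9053/1825) = 3 - 9053/3650 = 1897/3650 ≈ 0.51973)
G - 1*(-4400) = 1897/3650 - 1*(-4400) = 1897/3650 + 4400 = 16061897/3650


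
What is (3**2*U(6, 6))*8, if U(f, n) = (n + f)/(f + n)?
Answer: 72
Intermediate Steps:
U(f, n) = 1 (U(f, n) = (f + n)/(f + n) = 1)
(3**2*U(6, 6))*8 = (3**2*1)*8 = (9*1)*8 = 9*8 = 72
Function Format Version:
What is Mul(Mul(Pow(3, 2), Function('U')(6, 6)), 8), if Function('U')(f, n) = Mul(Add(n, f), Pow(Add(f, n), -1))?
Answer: 72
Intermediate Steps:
Function('U')(f, n) = 1 (Function('U')(f, n) = Mul(Add(f, n), Pow(Add(f, n), -1)) = 1)
Mul(Mul(Pow(3, 2), Function('U')(6, 6)), 8) = Mul(Mul(Pow(3, 2), 1), 8) = Mul(Mul(9, 1), 8) = Mul(9, 8) = 72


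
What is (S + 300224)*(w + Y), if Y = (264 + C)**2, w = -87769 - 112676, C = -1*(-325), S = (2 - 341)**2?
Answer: 60808779020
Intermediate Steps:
S = 114921 (S = (-339)**2 = 114921)
C = 325
w = -200445
Y = 346921 (Y = (264 + 325)**2 = 589**2 = 346921)
(S + 300224)*(w + Y) = (114921 + 300224)*(-200445 + 346921) = 415145*146476 = 60808779020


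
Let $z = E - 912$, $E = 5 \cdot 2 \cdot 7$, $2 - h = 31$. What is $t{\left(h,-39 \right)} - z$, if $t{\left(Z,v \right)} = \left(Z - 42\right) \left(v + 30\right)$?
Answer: $1481$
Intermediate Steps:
$h = -29$ ($h = 2 - 31 = -29$)
$E = 70$ ($E = 10 \cdot 7 = 70$)
$t{\left(Z,v \right)} = \left(-42 + Z\right) \left(30 + v\right)$
$z = -842$ ($z = 70 - 912 = -842$)
$t{\left(h,-39 \right)} - z = \left(-1260 - -1638 + 30 \left(-29\right) - -1131\right) - -842 = \left(-1260 + 1638 - 870 + 1131\right) + 842 = 639 + 842 = 1481$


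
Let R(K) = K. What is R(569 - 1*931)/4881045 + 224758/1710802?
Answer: 548217300893/4175250774045 ≈ 0.13130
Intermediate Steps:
R(569 - 1*931)/4881045 + 224758/1710802 = (569 - 1*931)/4881045 + 224758/1710802 = (569 - 931)*(1/4881045) + 224758*(1/1710802) = -362*1/4881045 + 112379/855401 = -362/4881045 + 112379/855401 = 548217300893/4175250774045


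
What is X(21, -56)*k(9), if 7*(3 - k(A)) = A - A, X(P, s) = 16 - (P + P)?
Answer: -78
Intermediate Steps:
X(P, s) = 16 - 2*P
k(A) = 3 (k(A) = 3 - (A - A)/7 = 3 - 1/7*0 = 3 + 0 = 3)
X(21, -56)*k(9) = (16 - 2*21)*3 = (16 - 42)*3 = -26*3 = -78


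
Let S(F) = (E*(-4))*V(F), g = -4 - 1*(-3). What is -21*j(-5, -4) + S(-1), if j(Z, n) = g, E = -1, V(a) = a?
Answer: 17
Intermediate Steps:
g = -1 (g = -4 + 3 = -1)
j(Z, n) = -1
S(F) = 4*F (S(F) = (-1*(-4))*F = 4*F)
-21*j(-5, -4) + S(-1) = -21*(-1) + 4*(-1) = 21 - 4 = 17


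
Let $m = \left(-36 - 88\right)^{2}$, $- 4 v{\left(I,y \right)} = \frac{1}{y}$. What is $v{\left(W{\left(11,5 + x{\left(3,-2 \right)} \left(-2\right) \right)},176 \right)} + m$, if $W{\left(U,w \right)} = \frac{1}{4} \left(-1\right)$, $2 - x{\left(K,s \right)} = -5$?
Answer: $\frac{10824703}{704} \approx 15376.0$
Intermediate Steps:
$x{\left(K,s \right)} = 7$ ($x{\left(K,s \right)} = 2 - -5 = 2 + 5 = 7$)
$W{\left(U,w \right)} = - \frac{1}{4}$ ($W{\left(U,w \right)} = \frac{1}{4} \left(-1\right) = - \frac{1}{4}$)
$v{\left(I,y \right)} = - \frac{1}{4 y}$
$m = 15376$ ($m = \left(-124\right)^{2} = 15376$)
$v{\left(W{\left(11,5 + x{\left(3,-2 \right)} \left(-2\right) \right)},176 \right)} + m = - \frac{1}{4 \cdot 176} + 15376 = \left(- \frac{1}{4}\right) \frac{1}{176} + 15376 = - \frac{1}{704} + 15376 = \frac{10824703}{704}$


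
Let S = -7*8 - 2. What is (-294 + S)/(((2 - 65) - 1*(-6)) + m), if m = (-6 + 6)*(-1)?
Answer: 352/57 ≈ 6.1754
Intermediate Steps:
m = 0 (m = 0*(-1) = 0)
S = -58 (S = -56 - 2 = -58)
(-294 + S)/(((2 - 65) - 1*(-6)) + m) = (-294 - 58)/(((2 - 65) - 1*(-6)) + 0) = -352/((-63 + 6) + 0) = -352/(-57 + 0) = -352/(-57) = -352*(-1/57) = 352/57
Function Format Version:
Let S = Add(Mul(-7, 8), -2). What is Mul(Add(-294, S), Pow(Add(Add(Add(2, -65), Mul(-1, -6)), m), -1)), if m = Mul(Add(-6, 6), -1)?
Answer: Rational(352, 57) ≈ 6.1754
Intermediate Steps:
m = 0 (m = Mul(0, -1) = 0)
S = -58 (S = Add(-56, -2) = -58)
Mul(Add(-294, S), Pow(Add(Add(Add(2, -65), Mul(-1, -6)), m), -1)) = Mul(Add(-294, -58), Pow(Add(Add(Add(2, -65), Mul(-1, -6)), 0), -1)) = Mul(-352, Pow(Add(Add(-63, 6), 0), -1)) = Mul(-352, Pow(Add(-57, 0), -1)) = Mul(-352, Pow(-57, -1)) = Mul(-352, Rational(-1, 57)) = Rational(352, 57)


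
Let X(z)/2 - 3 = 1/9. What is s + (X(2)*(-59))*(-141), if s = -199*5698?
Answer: -3246418/3 ≈ -1.0821e+6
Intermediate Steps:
X(z) = 56/9 (X(z) = 6 + 2/9 = 56/9)
s = -1133902
s + (X(2)*(-59))*(-141) = -1133902 + ((56/9)*(-59))*(-141) = -1133902 - 3304/9*(-141) = -1133902 + 155288/3 = -3246418/3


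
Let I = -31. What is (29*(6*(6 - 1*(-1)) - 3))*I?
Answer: -35061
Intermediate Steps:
(29*(6*(6 - 1*(-1)) - 3))*I = (29*(6*(6 - 1*(-1)) - 3))*(-31) = (29*(6*(6 + 1) - 3))*(-31) = (29*(6*7 - 3))*(-31) = (29*(42 - 3))*(-31) = (29*39)*(-31) = 1131*(-31) = -35061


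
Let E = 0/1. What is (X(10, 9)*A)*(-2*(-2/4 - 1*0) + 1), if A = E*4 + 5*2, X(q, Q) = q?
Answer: 200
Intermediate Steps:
E = 0 (E = 0*1 = 0)
A = 10 (A = 0*4 + 5*2 = 0 + 10 = 10)
(X(10, 9)*A)*(-2*(-2/4 - 1*0) + 1) = (10*10)*(-2*(-2/4 - 1*0) + 1) = 100*(-2*(-2*¼ + 0) + 1) = 100*(-2*(-½ + 0) + 1) = 100*(-2*(-½) + 1) = 100*(1 + 1) = 100*2 = 200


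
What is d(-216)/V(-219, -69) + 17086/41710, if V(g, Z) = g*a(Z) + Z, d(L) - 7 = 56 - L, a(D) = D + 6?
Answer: 41032283/95432480 ≈ 0.42996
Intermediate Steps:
a(D) = 6 + D
d(L) = 63 - L (d(L) = 7 + (56 - L) = 63 - L)
V(g, Z) = Z + g*(6 + Z) (V(g, Z) = g*(6 + Z) + Z = Z + g*(6 + Z))
d(-216)/V(-219, -69) + 17086/41710 = (63 - 1*(-216))/(-69 - 219*(6 - 69)) + 17086/41710 = (63 + 216)/(-69 - 219*(-63)) + 17086*(1/41710) = 279/(-69 + 13797) + 8543/20855 = 279/13728 + 8543/20855 = 279*(1/13728) + 8543/20855 = 93/4576 + 8543/20855 = 41032283/95432480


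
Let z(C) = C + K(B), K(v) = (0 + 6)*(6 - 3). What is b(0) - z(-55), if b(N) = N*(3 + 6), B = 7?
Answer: 37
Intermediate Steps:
K(v) = 18 (K(v) = 6*3 = 18)
z(C) = 18 + C (z(C) = C + 18 = 18 + C)
b(N) = 9*N (b(N) = N*9 = 9*N)
b(0) - z(-55) = 9*0 - (18 - 55) = 0 - 1*(-37) = 0 + 37 = 37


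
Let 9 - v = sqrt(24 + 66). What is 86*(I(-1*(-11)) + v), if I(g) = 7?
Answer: 1376 - 258*sqrt(10) ≈ 560.13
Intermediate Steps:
v = 9 - 3*sqrt(10) (v = 9 - sqrt(24 + 66) = 9 - sqrt(90) = 9 - 3*sqrt(10) ≈ -0.48683)
86*(I(-1*(-11)) + v) = 86*(7 + (9 - 3*sqrt(10))) = 86*(16 - 3*sqrt(10)) = 1376 - 258*sqrt(10)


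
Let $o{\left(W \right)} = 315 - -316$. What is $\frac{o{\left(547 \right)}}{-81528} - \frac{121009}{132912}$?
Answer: $- \frac{414562051}{451502064} \approx -0.91818$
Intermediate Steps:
$o{\left(W \right)} = 631$ ($o{\left(W \right)} = 315 + 316 = 631$)
$\frac{o{\left(547 \right)}}{-81528} - \frac{121009}{132912} = \frac{631}{-81528} - \frac{121009}{132912} = 631 \left(- \frac{1}{81528}\right) - \frac{121009}{132912} = - \frac{631}{81528} - \frac{121009}{132912} = - \frac{414562051}{451502064}$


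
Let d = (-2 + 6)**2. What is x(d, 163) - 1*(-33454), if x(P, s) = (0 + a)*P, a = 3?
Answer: 33502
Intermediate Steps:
d = 16 (d = 4**2 = 16)
x(P, s) = 3*P (x(P, s) = (0 + 3)*P = 3*P)
x(d, 163) - 1*(-33454) = 3*16 - 1*(-33454) = 48 + 33454 = 33502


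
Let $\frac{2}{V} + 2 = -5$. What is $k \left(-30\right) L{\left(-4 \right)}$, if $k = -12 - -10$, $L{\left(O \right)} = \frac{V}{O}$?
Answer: $\frac{30}{7} \approx 4.2857$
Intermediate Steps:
$V = - \frac{2}{7}$ ($V = \frac{2}{-2 - 5} = \frac{2}{-7} = 2 \left(- \frac{1}{7}\right) = - \frac{2}{7} \approx -0.28571$)
$L{\left(O \right)} = - \frac{2}{7 O}$
$k = -2$ ($k = -12 + 10 = -2$)
$k \left(-30\right) L{\left(-4 \right)} = \left(-2\right) \left(-30\right) \left(- \frac{2}{7 \left(-4\right)}\right) = 60 \left(\left(- \frac{2}{7}\right) \left(- \frac{1}{4}\right)\right) = 60 \cdot \frac{1}{14} = \frac{30}{7}$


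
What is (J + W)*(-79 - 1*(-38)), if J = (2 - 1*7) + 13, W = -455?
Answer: 18327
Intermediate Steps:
J = 8 (J = (2 - 7) + 13 = -5 + 13 = 8)
(J + W)*(-79 - 1*(-38)) = (8 - 455)*(-79 - 1*(-38)) = -447*(-79 + 38) = -447*(-41) = 18327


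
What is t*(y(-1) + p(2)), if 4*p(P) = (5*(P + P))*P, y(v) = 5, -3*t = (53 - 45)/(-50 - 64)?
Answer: 20/57 ≈ 0.35088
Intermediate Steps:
t = 4/171 (t = -(53 - 45)/(3*(-50 - 64)) = -8/(3*(-114)) = -8*(-1)/(3*114) = -1/3*(-4/57) = 4/171 ≈ 0.023392)
p(P) = 5*P**2/2 (p(P) = ((5*(P + P))*P)/4 = ((5*(2*P))*P)/4 = ((10*P)*P)/4 = (10*P**2)/4 = 5*P**2/2)
t*(y(-1) + p(2)) = 4*(5 + (5/2)*2**2)/171 = 4*(5 + (5/2)*4)/171 = 4*(5 + 10)/171 = (4/171)*15 = 20/57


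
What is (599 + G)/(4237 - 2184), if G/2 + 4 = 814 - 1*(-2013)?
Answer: 6245/2053 ≈ 3.0419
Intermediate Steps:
G = 5646 (G = -8 + 2*(814 - 1*(-2013)) = -8 + 2*(814 + 2013) = -8 + 2*2827 = -8 + 5654 = 5646)
(599 + G)/(4237 - 2184) = (599 + 5646)/(4237 - 2184) = 6245/2053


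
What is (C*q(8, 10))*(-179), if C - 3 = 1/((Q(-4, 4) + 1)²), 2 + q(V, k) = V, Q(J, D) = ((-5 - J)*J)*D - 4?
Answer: -545592/169 ≈ -3228.4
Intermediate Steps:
Q(J, D) = -4 + D*J*(-5 - J) (Q(J, D) = (J*(-5 - J))*D - 4 = D*J*(-5 - J) - 4 = -4 + D*J*(-5 - J))
q(V, k) = -2 + V
C = 508/169 (C = 3 + 1/(((-4 - 1*4*(-4)² - 5*4*(-4)) + 1)²) = 3 + 1/(((-4 - 1*4*16 + 80) + 1)²) = 3 + 1/(((-4 - 64 + 80) + 1)²) = 3 + 1/((12 + 1)²) = 3 + 1/(13²) = 3 + 1/169 = 508/169 ≈ 3.0059)
(C*q(8, 10))*(-179) = (508*(-2 + 8)/169)*(-179) = ((508/169)*6)*(-179) = (3048/169)*(-179) = -545592/169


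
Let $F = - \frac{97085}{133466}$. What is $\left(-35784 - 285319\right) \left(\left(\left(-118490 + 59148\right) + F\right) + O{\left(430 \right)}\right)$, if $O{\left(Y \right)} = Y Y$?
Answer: $- \frac{5380924284278129}{133466} \approx -4.0317 \cdot 10^{10}$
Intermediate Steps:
$F = - \frac{97085}{133466}$ ($F = \left(-97085\right) \frac{1}{133466} = - \frac{97085}{133466} \approx -0.72741$)
$O{\left(Y \right)} = Y^{2}$
$\left(-35784 - 285319\right) \left(\left(\left(-118490 + 59148\right) + F\right) + O{\left(430 \right)}\right) = \left(-35784 - 285319\right) \left(\left(\left(-118490 + 59148\right) - \frac{97085}{133466}\right) + 430^{2}\right) = - 321103 \left(\left(-59342 - \frac{97085}{133466}\right) + 184900\right) = - 321103 \left(- \frac{7920236457}{133466} + 184900\right) = \left(-321103\right) \frac{16757626943}{133466} = - \frac{5380924284278129}{133466}$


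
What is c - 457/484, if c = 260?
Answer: 125383/484 ≈ 259.06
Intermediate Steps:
c - 457/484 = 260 - 457/484 = 125383/484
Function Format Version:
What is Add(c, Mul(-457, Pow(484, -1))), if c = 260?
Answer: Rational(125383, 484) ≈ 259.06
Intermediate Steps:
Add(c, Mul(-457, Pow(484, -1))) = Add(260, Mul(-457, Pow(484, -1))) = Add(260, Mul(-457, Rational(1, 484))) = Add(260, Rational(-457, 484)) = Rational(125383, 484)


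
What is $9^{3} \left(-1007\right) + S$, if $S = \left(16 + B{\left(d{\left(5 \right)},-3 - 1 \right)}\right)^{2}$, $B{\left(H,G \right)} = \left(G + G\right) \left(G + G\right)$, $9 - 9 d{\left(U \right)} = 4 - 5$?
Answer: $-727703$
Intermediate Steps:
$d{\left(U \right)} = \frac{10}{9}$ ($d{\left(U \right)} = 1 - \frac{4 - 5}{9} = 1 - - \frac{1}{9} = 1 + \frac{1}{9} = \frac{10}{9}$)
$B{\left(H,G \right)} = 4 G^{2}$ ($B{\left(H,G \right)} = 2 G 2 G = 4 G^{2}$)
$S = 6400$ ($S = \left(16 + 4 \left(-3 - 1\right)^{2}\right)^{2} = \left(16 + 4 \left(-4\right)^{2}\right)^{2} = \left(16 + 4 \cdot 16\right)^{2} = \left(16 + 64\right)^{2} = 80^{2} = 6400$)
$9^{3} \left(-1007\right) + S = 9^{3} \left(-1007\right) + 6400 = 729 \left(-1007\right) + 6400 = -734103 + 6400 = -727703$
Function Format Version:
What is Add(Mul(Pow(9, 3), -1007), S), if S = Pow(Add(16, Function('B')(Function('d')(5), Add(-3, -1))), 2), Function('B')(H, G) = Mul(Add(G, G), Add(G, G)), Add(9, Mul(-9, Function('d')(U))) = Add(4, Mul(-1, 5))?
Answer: -727703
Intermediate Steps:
Function('d')(U) = Rational(10, 9) (Function('d')(U) = Add(1, Mul(Rational(-1, 9), Add(4, Mul(-1, 5)))) = Add(1, Mul(Rational(-1, 9), Add(4, -5))) = Add(1, Mul(Rational(-1, 9), -1)) = Add(1, Rational(1, 9)) = Rational(10, 9))
Function('B')(H, G) = Mul(4, Pow(G, 2)) (Function('B')(H, G) = Mul(Mul(2, G), Mul(2, G)) = Mul(4, Pow(G, 2)))
S = 6400 (S = Pow(Add(16, Mul(4, Pow(Add(-3, -1), 2))), 2) = Pow(Add(16, Mul(4, Pow(-4, 2))), 2) = Pow(Add(16, Mul(4, 16)), 2) = Pow(Add(16, 64), 2) = Pow(80, 2) = 6400)
Add(Mul(Pow(9, 3), -1007), S) = Add(Mul(Pow(9, 3), -1007), 6400) = Add(Mul(729, -1007), 6400) = Add(-734103, 6400) = -727703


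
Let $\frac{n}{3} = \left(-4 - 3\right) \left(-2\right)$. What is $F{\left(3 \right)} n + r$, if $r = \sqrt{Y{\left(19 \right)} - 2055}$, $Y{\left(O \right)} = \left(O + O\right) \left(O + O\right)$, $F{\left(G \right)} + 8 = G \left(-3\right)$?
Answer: $-714 + i \sqrt{611} \approx -714.0 + 24.718 i$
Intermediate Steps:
$F{\left(G \right)} = -8 - 3 G$ ($F{\left(G \right)} = -8 + G \left(-3\right) = -8 - 3 G$)
$Y{\left(O \right)} = 4 O^{2}$ ($Y{\left(O \right)} = 2 O 2 O = 4 O^{2}$)
$n = 42$ ($n = 3 \left(-4 - 3\right) \left(-2\right) = 3 \left(\left(-7\right) \left(-2\right)\right) = 3 \cdot 14 = 42$)
$r = i \sqrt{611}$ ($r = \sqrt{4 \cdot 19^{2} - 2055} = \sqrt{4 \cdot 361 - 2055} = \sqrt{1444 - 2055} = \sqrt{-611} = i \sqrt{611} \approx 24.718 i$)
$F{\left(3 \right)} n + r = \left(-8 - 9\right) 42 + i \sqrt{611} = \left(-17\right) 42 + i \sqrt{611} = -714 + i \sqrt{611}$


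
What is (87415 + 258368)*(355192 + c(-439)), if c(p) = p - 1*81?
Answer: 122639548176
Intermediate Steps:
c(p) = -81 + p (c(p) = p - 81 = -81 + p)
(87415 + 258368)*(355192 + c(-439)) = (87415 + 258368)*(355192 + (-81 - 439)) = 345783*(355192 - 520) = 345783*354672 = 122639548176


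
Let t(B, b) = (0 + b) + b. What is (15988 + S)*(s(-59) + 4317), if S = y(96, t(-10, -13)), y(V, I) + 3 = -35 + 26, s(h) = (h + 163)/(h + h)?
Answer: 4068304376/59 ≈ 6.8954e+7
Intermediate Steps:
t(B, b) = 2*b (t(B, b) = b + b = 2*b)
s(h) = (163 + h)/(2*h) (s(h) = (163 + h)/((2*h)) = (163 + h)*(1/(2*h)) = (163 + h)/(2*h))
y(V, I) = -12 (y(V, I) = -3 + (-35 + 26) = -3 - 9 = -12)
S = -12
(15988 + S)*(s(-59) + 4317) = (15988 - 12)*((½)*(163 - 59)/(-59) + 4317) = 15976*((½)*(-1/59)*104 + 4317) = 15976*(-52/59 + 4317) = 15976*(254651/59) = 4068304376/59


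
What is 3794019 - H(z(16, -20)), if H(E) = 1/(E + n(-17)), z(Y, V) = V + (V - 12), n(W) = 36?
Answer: 60704305/16 ≈ 3.7940e+6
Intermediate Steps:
z(Y, V) = -12 + 2*V (z(Y, V) = V + (-12 + V) = -12 + 2*V)
H(E) = 1/(36 + E) (H(E) = 1/(E + 36) = 1/(36 + E))
3794019 - H(z(16, -20)) = 3794019 - 1/(36 + (-12 + 2*(-20))) = 3794019 - 1/(36 + (-12 - 40)) = 3794019 - 1/(36 - 52) = 3794019 - 1/(-16) = 3794019 - 1*(-1/16) = 3794019 + 1/16 = 60704305/16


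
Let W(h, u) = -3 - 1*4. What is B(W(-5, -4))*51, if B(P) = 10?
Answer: 510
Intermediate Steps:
W(h, u) = -7 (W(h, u) = -3 - 4 = -7)
B(W(-5, -4))*51 = 10*51 = 510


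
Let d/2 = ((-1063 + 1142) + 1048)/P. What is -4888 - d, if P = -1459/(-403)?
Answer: -8039954/1459 ≈ -5510.6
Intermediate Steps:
P = 1459/403 (P = -1459*(-1)/403 = -1*(-1459/403) = 1459/403 ≈ 3.6203)
d = 908362/1459 (d = 2*(((-1063 + 1142) + 1048)/(1459/403)) = 2*((79 + 1048)*(403/1459)) = 2*(1127*(403/1459)) = 2*(454181/1459) = 908362/1459 ≈ 622.59)
-4888 - d = -4888 - 1*908362/1459 = -4888 - 908362/1459 = -8039954/1459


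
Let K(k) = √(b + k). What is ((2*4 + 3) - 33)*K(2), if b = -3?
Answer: -22*I ≈ -22.0*I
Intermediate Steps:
K(k) = √(-3 + k)
((2*4 + 3) - 33)*K(2) = ((2*4 + 3) - 33)*√(-3 + 2) = ((8 + 3) - 33)*√(-1) = (11 - 33)*I = -22*I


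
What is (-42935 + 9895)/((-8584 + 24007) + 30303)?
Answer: -16520/22863 ≈ -0.72256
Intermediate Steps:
(-42935 + 9895)/((-8584 + 24007) + 30303) = -33040/(15423 + 30303) = -33040/45726 = -33040*1/45726 = -16520/22863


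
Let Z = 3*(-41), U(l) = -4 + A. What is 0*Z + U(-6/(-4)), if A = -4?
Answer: -8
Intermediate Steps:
U(l) = -8 (U(l) = -4 - 4 = -8)
Z = -123
0*Z + U(-6/(-4)) = 0*(-123) - 8 = 0 - 8 = -8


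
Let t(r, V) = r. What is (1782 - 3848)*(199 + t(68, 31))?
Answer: -551622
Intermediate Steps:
(1782 - 3848)*(199 + t(68, 31)) = (1782 - 3848)*(199 + 68) = -2066*267 = -551622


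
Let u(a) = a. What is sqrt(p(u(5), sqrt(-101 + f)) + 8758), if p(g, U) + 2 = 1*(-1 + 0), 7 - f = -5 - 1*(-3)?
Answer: sqrt(8755) ≈ 93.568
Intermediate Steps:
f = 9 (f = 7 - (-5 - 1*(-3)) = 7 - (-5 + 3) = 7 - 1*(-2) = 7 + 2 = 9)
p(g, U) = -3 (p(g, U) = -2 + 1*(-1 + 0) = -2 + 1*(-1) = -2 - 1 = -3)
sqrt(p(u(5), sqrt(-101 + f)) + 8758) = sqrt(-3 + 8758) = sqrt(8755)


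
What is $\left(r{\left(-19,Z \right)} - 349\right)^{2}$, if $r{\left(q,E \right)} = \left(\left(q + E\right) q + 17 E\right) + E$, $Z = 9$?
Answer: $9$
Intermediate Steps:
$r{\left(q,E \right)} = 18 E + q \left(E + q\right)$ ($r{\left(q,E \right)} = \left(\left(E + q\right) q + 17 E\right) + E = \left(q \left(E + q\right) + 17 E\right) + E = \left(17 E + q \left(E + q\right)\right) + E = 18 E + q \left(E + q\right)$)
$\left(r{\left(-19,Z \right)} - 349\right)^{2} = \left(\left(\left(-19\right)^{2} + 18 \cdot 9 + 9 \left(-19\right)\right) - 349\right)^{2} = \left(\left(361 + 162 - 171\right) - 349\right)^{2} = \left(352 - 349\right)^{2} = 3^{2} = 9$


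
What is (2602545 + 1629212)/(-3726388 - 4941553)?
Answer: -4231757/8667941 ≈ -0.48821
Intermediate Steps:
(2602545 + 1629212)/(-3726388 - 4941553) = 4231757/(-8667941) = 4231757*(-1/8667941) = -4231757/8667941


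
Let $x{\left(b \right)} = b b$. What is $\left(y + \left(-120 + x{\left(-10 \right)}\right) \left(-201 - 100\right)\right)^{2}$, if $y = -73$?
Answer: $35366809$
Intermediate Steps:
$x{\left(b \right)} = b^{2}$
$\left(y + \left(-120 + x{\left(-10 \right)}\right) \left(-201 - 100\right)\right)^{2} = \left(-73 + \left(-120 + \left(-10\right)^{2}\right) \left(-201 - 100\right)\right)^{2} = \left(-73 + \left(-120 + 100\right) \left(-301\right)\right)^{2} = \left(-73 - -6020\right)^{2} = \left(-73 + 6020\right)^{2} = 5947^{2} = 35366809$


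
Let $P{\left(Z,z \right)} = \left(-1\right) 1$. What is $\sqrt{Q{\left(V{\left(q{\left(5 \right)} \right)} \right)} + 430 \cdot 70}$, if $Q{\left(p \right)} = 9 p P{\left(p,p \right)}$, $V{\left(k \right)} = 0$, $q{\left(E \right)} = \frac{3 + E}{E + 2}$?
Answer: $10 \sqrt{301} \approx 173.49$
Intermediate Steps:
$q{\left(E \right)} = \frac{3 + E}{2 + E}$
$P{\left(Z,z \right)} = -1$
$Q{\left(p \right)} = - 9 p$ ($Q{\left(p \right)} = 9 p \left(-1\right) = - 9 p$)
$\sqrt{Q{\left(V{\left(q{\left(5 \right)} \right)} \right)} + 430 \cdot 70} = \sqrt{\left(-9\right) 0 + 430 \cdot 70} = \sqrt{0 + 30100} = \sqrt{30100} = 10 \sqrt{301}$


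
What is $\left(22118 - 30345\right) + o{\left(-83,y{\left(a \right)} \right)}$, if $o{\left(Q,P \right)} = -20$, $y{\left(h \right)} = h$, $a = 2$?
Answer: $-8247$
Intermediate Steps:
$\left(22118 - 30345\right) + o{\left(-83,y{\left(a \right)} \right)} = \left(22118 - 30345\right) - 20 = -8227 - 20 = -8247$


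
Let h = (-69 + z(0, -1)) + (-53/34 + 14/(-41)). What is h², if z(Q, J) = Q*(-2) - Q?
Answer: 9768357225/1943236 ≈ 5026.9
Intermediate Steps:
z(Q, J) = -3*Q (z(Q, J) = -2*Q - Q = -3*Q)
h = -98835/1394 (h = (-69 - 3*0) + (-53/34 + 14/(-41)) = (-69 + 0) + (-53*1/34 + 14*(-1/41)) = -69 + (-53/34 - 14/41) = -69 - 2649/1394 = -98835/1394 ≈ -70.900)
h² = (-98835/1394)² = 9768357225/1943236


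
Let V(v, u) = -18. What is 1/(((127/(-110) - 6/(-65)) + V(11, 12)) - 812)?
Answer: -1430/1188419 ≈ -0.0012033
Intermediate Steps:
1/(((127/(-110) - 6/(-65)) + V(11, 12)) - 812) = 1/(((127/(-110) - 6/(-65)) - 18) - 812) = 1/(((127*(-1/110) - 6*(-1/65)) - 18) - 812) = 1/(((-127/110 + 6/65) - 18) - 812) = 1/((-1519/1430 - 18) - 812) = 1/(-27259/1430 - 812) = 1/(-1188419/1430) = -1430/1188419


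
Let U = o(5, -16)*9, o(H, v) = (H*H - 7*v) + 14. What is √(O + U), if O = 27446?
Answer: √28805 ≈ 169.72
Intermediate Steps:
o(H, v) = 14 + H² - 7*v (o(H, v) = (H² - 7*v) + 14 = 14 + H² - 7*v)
U = 1359 (U = (14 + 5² - 7*(-16))*9 = (14 + 25 + 112)*9 = 151*9 = 1359)
√(O + U) = √(27446 + 1359) = √28805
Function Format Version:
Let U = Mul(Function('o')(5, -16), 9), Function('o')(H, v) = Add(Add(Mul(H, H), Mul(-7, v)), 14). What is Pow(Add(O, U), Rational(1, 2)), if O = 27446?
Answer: Pow(28805, Rational(1, 2)) ≈ 169.72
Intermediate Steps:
Function('o')(H, v) = Add(14, Pow(H, 2), Mul(-7, v)) (Function('o')(H, v) = Add(Add(Pow(H, 2), Mul(-7, v)), 14) = Add(14, Pow(H, 2), Mul(-7, v)))
U = 1359 (U = Mul(Add(14, Pow(5, 2), Mul(-7, -16)), 9) = Mul(Add(14, 25, 112), 9) = Mul(151, 9) = 1359)
Pow(Add(O, U), Rational(1, 2)) = Pow(Add(27446, 1359), Rational(1, 2)) = Pow(28805, Rational(1, 2))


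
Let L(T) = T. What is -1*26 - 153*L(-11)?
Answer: 1657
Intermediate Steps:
-1*26 - 153*L(-11) = -1*26 - 153*(-11) = -26 + 1683 = 1657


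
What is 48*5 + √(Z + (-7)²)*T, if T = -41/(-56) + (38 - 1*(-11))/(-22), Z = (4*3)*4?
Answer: 240 - 921*√97/616 ≈ 225.27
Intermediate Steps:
Z = 48 (Z = 12*4 = 48)
T = -921/616 (T = -41*(-1/56) + (38 + 11)*(-1/22) = 41/56 + 49*(-1/22) = 41/56 - 49/22 = -921/616 ≈ -1.4951)
48*5 + √(Z + (-7)²)*T = 48*5 + √(48 + (-7)²)*(-921/616) = 240 + √(48 + 49)*(-921/616) = 240 + √97*(-921/616) = 240 - 921*√97/616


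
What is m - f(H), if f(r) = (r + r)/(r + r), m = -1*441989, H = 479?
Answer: -441990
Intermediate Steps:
m = -441989
f(r) = 1 (f(r) = (2*r)/((2*r)) = (2*r)*(1/(2*r)) = 1)
m - f(H) = -441989 - 1*1 = -441989 - 1 = -441990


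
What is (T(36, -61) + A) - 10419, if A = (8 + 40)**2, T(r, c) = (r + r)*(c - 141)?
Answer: -22659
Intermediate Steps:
T(r, c) = 2*r*(-141 + c) (T(r, c) = (2*r)*(-141 + c) = 2*r*(-141 + c))
A = 2304 (A = 48**2 = 2304)
(T(36, -61) + A) - 10419 = (2*36*(-141 - 61) + 2304) - 10419 = (2*36*(-202) + 2304) - 10419 = (-14544 + 2304) - 10419 = -12240 - 10419 = -22659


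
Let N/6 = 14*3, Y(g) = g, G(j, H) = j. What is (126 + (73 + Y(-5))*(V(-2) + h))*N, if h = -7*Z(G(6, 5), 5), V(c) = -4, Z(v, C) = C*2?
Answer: -1236312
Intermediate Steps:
Z(v, C) = 2*C
h = -70 (h = -14*5 = -7*10 = -70)
N = 252 (N = 6*(14*3) = 6*42 = 252)
(126 + (73 + Y(-5))*(V(-2) + h))*N = (126 + (73 - 5)*(-4 - 70))*252 = (126 + 68*(-74))*252 = (126 - 5032)*252 = -4906*252 = -1236312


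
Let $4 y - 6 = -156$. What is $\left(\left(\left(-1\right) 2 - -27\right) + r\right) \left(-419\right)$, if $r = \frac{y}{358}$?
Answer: $- \frac{7468675}{716} \approx -10431.0$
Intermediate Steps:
$y = - \frac{75}{2}$ ($y = \frac{3}{2} + \frac{1}{4} \left(-156\right) = \frac{3}{2} - 39 = - \frac{75}{2} \approx -37.5$)
$r = - \frac{75}{716}$ ($r = - \frac{75}{2 \cdot 358} = \left(- \frac{75}{2}\right) \frac{1}{358} = - \frac{75}{716} \approx -0.10475$)
$\left(\left(\left(-1\right) 2 - -27\right) + r\right) \left(-419\right) = \left(\left(\left(-1\right) 2 - -27\right) - \frac{75}{716}\right) \left(-419\right) = \left(\left(-2 + 27\right) - \frac{75}{716}\right) \left(-419\right) = \left(25 - \frac{75}{716}\right) \left(-419\right) = \frac{17825}{716} \left(-419\right) = - \frac{7468675}{716}$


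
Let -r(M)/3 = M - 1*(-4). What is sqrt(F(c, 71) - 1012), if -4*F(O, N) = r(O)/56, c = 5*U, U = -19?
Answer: I*sqrt(64846)/8 ≈ 31.831*I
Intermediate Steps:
r(M) = -12 - 3*M (r(M) = -3*(M - 1*(-4)) = -3*(M + 4) = -3*(4 + M) = -12 - 3*M)
c = -95 (c = 5*(-19) = -95)
F(O, N) = 3/56 + 3*O/224 (F(O, N) = -(-12 - 3*O)/(4*56) = -(-3/14 - 3*O/56)/4 = 3/56 + 3*O/224)
sqrt(F(c, 71) - 1012) = sqrt((3/56 + (3/224)*(-95)) - 1012) = sqrt((3/56 - 285/224) - 1012) = sqrt(-39/32 - 1012) = sqrt(-32423/32) = I*sqrt(64846)/8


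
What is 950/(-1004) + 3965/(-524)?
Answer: -1119665/131524 ≈ -8.5130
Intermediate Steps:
950/(-1004) + 3965/(-524) = 950*(-1/1004) + 3965*(-1/524) = -475/502 - 3965/524 = -1119665/131524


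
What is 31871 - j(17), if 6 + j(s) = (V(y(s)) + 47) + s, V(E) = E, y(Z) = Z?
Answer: 31796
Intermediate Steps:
j(s) = 41 + 2*s (j(s) = -6 + ((s + 47) + s) = -6 + ((47 + s) + s) = -6 + (47 + 2*s) = 41 + 2*s)
31871 - j(17) = 31871 - (41 + 2*17) = 31871 - (41 + 34) = 31871 - 1*75 = 31871 - 75 = 31796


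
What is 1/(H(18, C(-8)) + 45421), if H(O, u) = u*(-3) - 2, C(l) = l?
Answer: 1/45443 ≈ 2.2006e-5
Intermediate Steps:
H(O, u) = -2 - 3*u (H(O, u) = -3*u - 2 = -2 - 3*u)
1/(H(18, C(-8)) + 45421) = 1/((-2 - 3*(-8)) + 45421) = 1/((-2 + 24) + 45421) = 1/(22 + 45421) = 1/45443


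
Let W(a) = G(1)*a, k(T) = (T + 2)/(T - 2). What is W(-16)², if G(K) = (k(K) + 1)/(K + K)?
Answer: 256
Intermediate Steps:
k(T) = (2 + T)/(-2 + T)
G(K) = (1 + (2 + K)/(-2 + K))/(2*K) (G(K) = ((2 + K)/(-2 + K) + 1)/(K + K) = (1 + (2 + K)/(-2 + K))/((2*K)) = (1 + (2 + K)/(-2 + K))*(1/(2*K)) = (1 + (2 + K)/(-2 + K))/(2*K))
W(a) = -a (W(a) = a/(-2 + 1) = a/(-1) = -a)
W(-16)² = (-1*(-16))² = 16² = 256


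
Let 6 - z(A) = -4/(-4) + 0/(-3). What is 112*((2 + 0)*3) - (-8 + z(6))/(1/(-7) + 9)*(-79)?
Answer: 40005/62 ≈ 645.24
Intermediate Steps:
z(A) = 5 (z(A) = 6 - (-4/(-4) + 0/(-3)) = 6 - (-4*(-1/4) + 0*(-1/3)) = 6 - (1 + 0) = 6 - 1*1 = 6 - 1 = 5)
112*((2 + 0)*3) - (-8 + z(6))/(1/(-7) + 9)*(-79) = 112*((2 + 0)*3) - (-8 + 5)/(1/(-7) + 9)*(-79) = 112*(2*3) - (-3/(-1/7 + 9))*(-79) = 112*6 - (-3/62/7)*(-79) = 672 - (-3*7/62)*(-79) = 672 - (-21)*(-79)/62 = 672 - 1*1659/62 = 672 - 1659/62 = 40005/62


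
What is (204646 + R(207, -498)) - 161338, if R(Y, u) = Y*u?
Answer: -59778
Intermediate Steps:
(204646 + R(207, -498)) - 161338 = (204646 + 207*(-498)) - 161338 = (204646 - 103086) - 161338 = 101560 - 161338 = -59778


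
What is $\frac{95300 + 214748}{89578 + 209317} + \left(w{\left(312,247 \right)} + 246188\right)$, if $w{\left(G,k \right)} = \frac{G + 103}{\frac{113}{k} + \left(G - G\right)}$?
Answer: $\frac{8345706202779}{33775135} \approx 2.471 \cdot 10^{5}$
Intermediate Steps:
$w{\left(G,k \right)} = \frac{k \left(103 + G\right)}{113}$ ($w{\left(G,k \right)} = \frac{103 + G}{\frac{113}{k} + 0} = \frac{103 + G}{113 \frac{1}{k}} = \left(103 + G\right) \frac{k}{113} = \frac{k \left(103 + G\right)}{113}$)
$\frac{95300 + 214748}{89578 + 209317} + \left(w{\left(312,247 \right)} + 246188\right) = \frac{95300 + 214748}{89578 + 209317} + \left(\frac{1}{113} \cdot 247 \left(103 + 312\right) + 246188\right) = \frac{310048}{298895} + \left(\frac{1}{113} \cdot 247 \cdot 415 + 246188\right) = 310048 \cdot \frac{1}{298895} + \left(\frac{102505}{113} + 246188\right) = \frac{310048}{298895} + \frac{27921749}{113} = \frac{8345706202779}{33775135}$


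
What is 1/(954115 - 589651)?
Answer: 1/364464 ≈ 2.7438e-6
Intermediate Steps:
1/(954115 - 589651) = 1/364464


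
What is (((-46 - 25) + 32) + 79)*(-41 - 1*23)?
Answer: -2560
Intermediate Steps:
(((-46 - 25) + 32) + 79)*(-41 - 1*23) = ((-71 + 32) + 79)*(-41 - 23) = (-39 + 79)*(-64) = 40*(-64) = -2560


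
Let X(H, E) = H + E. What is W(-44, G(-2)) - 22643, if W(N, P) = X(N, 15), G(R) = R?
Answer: -22672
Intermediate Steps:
X(H, E) = E + H
W(N, P) = 15 + N
W(-44, G(-2)) - 22643 = (15 - 44) - 22643 = -29 - 22643 = -22672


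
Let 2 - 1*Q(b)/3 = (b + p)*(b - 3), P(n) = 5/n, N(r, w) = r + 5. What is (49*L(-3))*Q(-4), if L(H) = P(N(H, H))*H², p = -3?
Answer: -310905/2 ≈ -1.5545e+5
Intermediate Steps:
N(r, w) = 5 + r
L(H) = 5*H²/(5 + H) (L(H) = (5/(5 + H))*H² = 5*H²/(5 + H))
Q(b) = 6 - 3*(-3 + b)² (Q(b) = 6 - 3*(b - 3)*(b - 3) = 6 - 3*(-3 + b)*(-3 + b) = 6 - 3*(-3 + b)²)
(49*L(-3))*Q(-4) = (49*(5*(-3)²/(5 - 3)))*(-21 - 3*(-4)² + 18*(-4)) = (49*(5*9/2))*(-21 - 3*16 - 72) = (49*(5*9*(½)))*(-21 - 48 - 72) = (49*(45/2))*(-141) = (2205/2)*(-141) = -310905/2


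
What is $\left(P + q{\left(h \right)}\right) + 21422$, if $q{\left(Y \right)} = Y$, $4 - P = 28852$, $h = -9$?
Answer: $-7435$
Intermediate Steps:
$P = -28848$ ($P = 4 - 28852 = -28848$)
$\left(P + q{\left(h \right)}\right) + 21422 = \left(-28848 - 9\right) + 21422 = -28857 + 21422 = -7435$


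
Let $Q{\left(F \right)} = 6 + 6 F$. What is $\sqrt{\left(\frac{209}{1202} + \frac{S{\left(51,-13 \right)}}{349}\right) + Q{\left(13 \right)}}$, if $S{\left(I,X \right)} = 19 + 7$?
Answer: $\frac{5 \sqrt{593036352138}}{419498} \approx 9.1787$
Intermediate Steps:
$S{\left(I,X \right)} = 26$
$\sqrt{\left(\frac{209}{1202} + \frac{S{\left(51,-13 \right)}}{349}\right) + Q{\left(13 \right)}} = \sqrt{\left(\frac{209}{1202} + \frac{26}{349}\right) + \left(6 + 6 \cdot 13\right)} = \sqrt{\left(209 \cdot \frac{1}{1202} + 26 \cdot \frac{1}{349}\right) + \left(6 + 78\right)} = \sqrt{\left(\frac{209}{1202} + \frac{26}{349}\right) + 84} = \sqrt{\frac{104193}{419498} + 84} = \sqrt{\frac{35342025}{419498}} = \frac{5 \sqrt{593036352138}}{419498}$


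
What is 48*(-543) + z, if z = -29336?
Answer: -55400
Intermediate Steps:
48*(-543) + z = 48*(-543) - 29336 = -26064 - 29336 = -55400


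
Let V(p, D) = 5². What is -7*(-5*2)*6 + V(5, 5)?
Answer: 445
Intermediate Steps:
V(p, D) = 25
-7*(-5*2)*6 + V(5, 5) = -7*(-5*2)*6 + 25 = -(-70)*6 + 25 = -7*(-60) + 25 = 420 + 25 = 445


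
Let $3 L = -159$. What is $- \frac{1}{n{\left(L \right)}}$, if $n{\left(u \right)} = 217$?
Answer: $- \frac{1}{217} \approx -0.0046083$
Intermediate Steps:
$L = -53$ ($L = \frac{1}{3} \left(-159\right) = -53$)
$- \frac{1}{n{\left(L \right)}} = - \frac{1}{217}$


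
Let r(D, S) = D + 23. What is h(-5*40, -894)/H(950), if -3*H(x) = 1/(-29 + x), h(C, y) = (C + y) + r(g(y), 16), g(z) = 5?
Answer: 2945358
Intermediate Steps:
r(D, S) = 23 + D
h(C, y) = 28 + C + y (h(C, y) = (C + y) + (23 + 5) = (C + y) + 28 = 28 + C + y)
H(x) = -1/(3*(-29 + x))
h(-5*40, -894)/H(950) = (28 - 5*40 - 894)/((-1/(-87 + 3*950))) = (28 - 200 - 894)/((-1/(-87 + 2850))) = -1066/((-1/2763)) = -1066/((-1*1/2763)) = -1066/(-1/2763) = -1066*(-2763) = 2945358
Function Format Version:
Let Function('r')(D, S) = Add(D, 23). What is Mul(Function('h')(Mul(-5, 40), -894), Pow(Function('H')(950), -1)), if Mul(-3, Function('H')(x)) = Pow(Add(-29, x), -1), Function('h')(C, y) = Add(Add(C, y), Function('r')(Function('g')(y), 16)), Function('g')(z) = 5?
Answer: 2945358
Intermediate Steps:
Function('r')(D, S) = Add(23, D)
Function('h')(C, y) = Add(28, C, y) (Function('h')(C, y) = Add(Add(C, y), Add(23, 5)) = Add(Add(C, y), 28) = Add(28, C, y))
Function('H')(x) = Mul(Rational(-1, 3), Pow(Add(-29, x), -1))
Mul(Function('h')(Mul(-5, 40), -894), Pow(Function('H')(950), -1)) = Mul(Add(28, Mul(-5, 40), -894), Pow(Mul(-1, Pow(Add(-87, Mul(3, 950)), -1)), -1)) = Mul(Add(28, -200, -894), Pow(Mul(-1, Pow(Add(-87, 2850), -1)), -1)) = Mul(-1066, Pow(Mul(-1, Pow(2763, -1)), -1)) = Mul(-1066, Pow(Mul(-1, Rational(1, 2763)), -1)) = Mul(-1066, Pow(Rational(-1, 2763), -1)) = Mul(-1066, -2763) = 2945358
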